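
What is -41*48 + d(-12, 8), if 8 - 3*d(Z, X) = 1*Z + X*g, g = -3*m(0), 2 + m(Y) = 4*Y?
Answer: -5932/3 ≈ -1977.3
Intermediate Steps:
m(Y) = -2 + 4*Y
g = 6 (g = -3*(-2 + 4*0) = -3*(-2 + 0) = -3*(-2) = 6)
d(Z, X) = 8/3 - 2*X - Z/3 (d(Z, X) = 8/3 - (1*Z + X*6)/3 = 8/3 - (Z + 6*X)/3 = 8/3 + (-2*X - Z/3) = 8/3 - 2*X - Z/3)
-41*48 + d(-12, 8) = -41*48 + (8/3 - 2*8 - 1/3*(-12)) = -1968 + (8/3 - 16 + 4) = -1968 - 28/3 = -5932/3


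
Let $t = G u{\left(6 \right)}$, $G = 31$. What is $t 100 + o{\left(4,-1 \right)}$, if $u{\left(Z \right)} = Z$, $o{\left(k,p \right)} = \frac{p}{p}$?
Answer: $18601$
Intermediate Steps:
$o{\left(k,p \right)} = 1$
$t = 186$ ($t = 31 \cdot 6 = 186$)
$t 100 + o{\left(4,-1 \right)} = 186 \cdot 100 + 1 = 18600 + 1 = 18601$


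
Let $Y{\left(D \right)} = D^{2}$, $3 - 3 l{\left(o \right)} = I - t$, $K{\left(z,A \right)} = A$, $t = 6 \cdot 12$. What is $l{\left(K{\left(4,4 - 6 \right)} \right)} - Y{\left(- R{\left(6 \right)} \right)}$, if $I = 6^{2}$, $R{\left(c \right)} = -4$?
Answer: $-3$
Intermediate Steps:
$t = 72$
$I = 36$
$l{\left(o \right)} = 13$ ($l{\left(o \right)} = 1 - \frac{36 - 72}{3} = 1 - -12 = 1 + 12 = 13$)
$l{\left(K{\left(4,4 - 6 \right)} \right)} - Y{\left(- R{\left(6 \right)} \right)} = 13 - \left(\left(-1\right) \left(-4\right)\right)^{2} = 13 - 4^{2} = 13 - 16 = -3$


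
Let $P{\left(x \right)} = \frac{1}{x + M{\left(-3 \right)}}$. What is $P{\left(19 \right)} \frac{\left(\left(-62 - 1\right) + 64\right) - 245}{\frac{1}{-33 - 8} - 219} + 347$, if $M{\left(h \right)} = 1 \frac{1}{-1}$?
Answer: $\frac{14024771}{40410} \approx 347.06$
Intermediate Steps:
$M{\left(h \right)} = -1$ ($M{\left(h \right)} = 1 \left(-1\right) = -1$)
$P{\left(x \right)} = \frac{1}{-1 + x}$ ($P{\left(x \right)} = \frac{1}{x - 1} = \frac{1}{-1 + x}$)
$P{\left(19 \right)} \frac{\left(\left(-62 - 1\right) + 64\right) - 245}{\frac{1}{-33 - 8} - 219} + 347 = \frac{\left(\left(\left(-62 - 1\right) + 64\right) - 245\right) \frac{1}{\frac{1}{-33 - 8} - 219}}{-1 + 19} + 347 = \frac{\left(\left(-63 + 64\right) - 245\right) \frac{1}{\frac{1}{-41} - 219}}{18} + 347 = \frac{\left(1 - 245\right) \frac{1}{- \frac{1}{41} - 219}}{18} + 347 = \frac{\left(-244\right) \frac{1}{- \frac{8980}{41}}}{18} + 347 = \frac{\left(-244\right) \left(- \frac{41}{8980}\right)}{18} + 347 = \frac{1}{18} \cdot \frac{2501}{2245} + 347 = \frac{2501}{40410} + 347 = \frac{14024771}{40410}$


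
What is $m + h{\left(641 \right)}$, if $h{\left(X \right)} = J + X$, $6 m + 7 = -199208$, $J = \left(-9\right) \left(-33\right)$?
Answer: $- \frac{64529}{2} \approx -32265.0$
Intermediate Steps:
$J = 297$
$m = - \frac{66405}{2}$ ($m = - \frac{7}{6} + \frac{1}{6} \left(-199208\right) = - \frac{7}{6} - \frac{99604}{3} = - \frac{66405}{2} \approx -33203.0$)
$h{\left(X \right)} = 297 + X$
$m + h{\left(641 \right)} = - \frac{66405}{2} + \left(297 + 641\right) = - \frac{66405}{2} + 938 = - \frac{64529}{2}$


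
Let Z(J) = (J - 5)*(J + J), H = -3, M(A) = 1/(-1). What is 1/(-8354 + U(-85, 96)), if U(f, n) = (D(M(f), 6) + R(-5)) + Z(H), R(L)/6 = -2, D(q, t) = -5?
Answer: -1/8323 ≈ -0.00012015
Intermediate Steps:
M(A) = -1
R(L) = -12 (R(L) = 6*(-2) = -12)
Z(J) = 2*J*(-5 + J) (Z(J) = (-5 + J)*(2*J) = 2*J*(-5 + J))
U(f, n) = 31 (U(f, n) = (-5 - 12) + 2*(-3)*(-5 - 3) = -17 + 2*(-3)*(-8) = -17 + 48 = 31)
1/(-8354 + U(-85, 96)) = 1/(-8354 + 31) = 1/(-8323) = -1/8323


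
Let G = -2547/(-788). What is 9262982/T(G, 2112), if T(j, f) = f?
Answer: 4631491/1056 ≈ 4385.9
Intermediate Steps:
G = 2547/788 (G = -2547*(-1/788) = 2547/788 ≈ 3.2322)
9262982/T(G, 2112) = 9262982/2112 = 9262982*(1/2112) = 4631491/1056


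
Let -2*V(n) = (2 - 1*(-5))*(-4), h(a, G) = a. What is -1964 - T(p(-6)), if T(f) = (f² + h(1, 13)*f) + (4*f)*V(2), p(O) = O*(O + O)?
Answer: -11252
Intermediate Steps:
V(n) = 14 (V(n) = -(2 - 1*(-5))*(-4)/2 = -(2 + 5)*(-4)/2 = -7*(-4)/2 = -½*(-28) = 14)
p(O) = 2*O² (p(O) = O*(2*O) = 2*O²)
T(f) = f² + 57*f (T(f) = (f² + 1*f) + (4*f)*14 = (f² + f) + 56*f = (f + f²) + 56*f = f² + 57*f)
-1964 - T(p(-6)) = -1964 - 2*(-6)²*(57 + 2*(-6)²) = -1964 - 2*36*(57 + 2*36) = -1964 - 72*(57 + 72) = -1964 - 72*129 = -1964 - 1*9288 = -1964 - 9288 = -11252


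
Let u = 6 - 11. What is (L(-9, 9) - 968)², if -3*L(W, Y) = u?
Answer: 8404201/9 ≈ 9.3380e+5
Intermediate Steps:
u = -5
L(W, Y) = 5/3 (L(W, Y) = -⅓*(-5) = 5/3)
(L(-9, 9) - 968)² = (5/3 - 968)² = (-2899/3)² = 8404201/9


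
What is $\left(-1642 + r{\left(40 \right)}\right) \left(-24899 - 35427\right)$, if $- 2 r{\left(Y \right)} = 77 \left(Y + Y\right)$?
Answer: $284859372$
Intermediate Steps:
$r{\left(Y \right)} = - 77 Y$ ($r{\left(Y \right)} = - \frac{77 \left(Y + Y\right)}{2} = - \frac{77 \cdot 2 Y}{2} = - \frac{154 Y}{2} = - 77 Y$)
$\left(-1642 + r{\left(40 \right)}\right) \left(-24899 - 35427\right) = \left(-1642 - 3080\right) \left(-24899 - 35427\right) = \left(-1642 - 3080\right) \left(-60326\right) = \left(-4722\right) \left(-60326\right) = 284859372$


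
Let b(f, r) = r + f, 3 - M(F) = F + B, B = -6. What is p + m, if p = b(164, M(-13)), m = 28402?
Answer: 28588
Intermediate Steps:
M(F) = 9 - F (M(F) = 3 - (F - 6) = 3 - (-6 + F) = 3 + (6 - F) = 9 - F)
b(f, r) = f + r
p = 186 (p = 164 + (9 - 1*(-13)) = 164 + (9 + 13) = 164 + 22 = 186)
p + m = 186 + 28402 = 28588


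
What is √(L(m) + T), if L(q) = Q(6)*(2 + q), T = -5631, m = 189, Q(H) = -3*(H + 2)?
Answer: 3*I*√1135 ≈ 101.07*I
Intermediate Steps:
Q(H) = -6 - 3*H (Q(H) = -3*(2 + H) = -6 - 3*H)
L(q) = -48 - 24*q (L(q) = (-6 - 3*6)*(2 + q) = (-6 - 18)*(2 + q) = -24*(2 + q) = -48 - 24*q)
√(L(m) + T) = √((-48 - 24*189) - 5631) = √((-48 - 4536) - 5631) = √(-4584 - 5631) = √(-10215) = 3*I*√1135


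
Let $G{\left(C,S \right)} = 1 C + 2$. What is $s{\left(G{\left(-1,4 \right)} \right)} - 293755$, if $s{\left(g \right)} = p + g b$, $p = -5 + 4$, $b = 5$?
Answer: $-293751$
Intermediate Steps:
$G{\left(C,S \right)} = 2 + C$ ($G{\left(C,S \right)} = C + 2 = 2 + C$)
$p = -1$
$s{\left(g \right)} = -1 + 5 g$ ($s{\left(g \right)} = -1 + g 5 = -1 + 5 g$)
$s{\left(G{\left(-1,4 \right)} \right)} - 293755 = \left(-1 + 5 \left(2 - 1\right)\right) - 293755 = \left(-1 + 5 \cdot 1\right) - 293755 = \left(-1 + 5\right) - 293755 = 4 - 293755 = -293751$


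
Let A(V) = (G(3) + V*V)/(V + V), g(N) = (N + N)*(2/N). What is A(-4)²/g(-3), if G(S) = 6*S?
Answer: 289/64 ≈ 4.5156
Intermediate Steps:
g(N) = 4 (g(N) = (2*N)*(2/N) = 4)
A(V) = (18 + V²)/(2*V) (A(V) = (6*3 + V*V)/(V + V) = (18 + V²)/((2*V)) = (18 + V²)*(1/(2*V)) = (18 + V²)/(2*V))
A(-4)²/g(-3) = ((½)*(-4) + 9/(-4))²/4 = (-2 + 9*(-¼))²*(¼) = (-2 - 9/4)²*(¼) = (-17/4)²*(¼) = (289/16)*(¼) = 289/64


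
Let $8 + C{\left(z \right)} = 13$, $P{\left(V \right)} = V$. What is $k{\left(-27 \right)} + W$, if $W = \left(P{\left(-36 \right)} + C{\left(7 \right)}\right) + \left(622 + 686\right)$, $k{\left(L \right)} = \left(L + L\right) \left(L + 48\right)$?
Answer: $143$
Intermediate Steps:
$C{\left(z \right)} = 5$ ($C{\left(z \right)} = -8 + 13 = 5$)
$k{\left(L \right)} = 2 L \left(48 + L\right)$
$W = 1277$ ($W = \left(-36 + 5\right) + \left(622 + 686\right) = -31 + 1308 = 1277$)
$k{\left(-27 \right)} + W = 2 \left(-27\right) \left(48 - 27\right) + 1277 = 2 \left(-27\right) 21 + 1277 = -1134 + 1277 = 143$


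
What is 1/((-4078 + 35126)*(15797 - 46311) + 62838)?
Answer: -1/947335834 ≈ -1.0556e-9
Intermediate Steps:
1/((-4078 + 35126)*(15797 - 46311) + 62838) = 1/(31048*(-30514) + 62838) = 1/(-947398672 + 62838) = 1/(-947335834) = -1/947335834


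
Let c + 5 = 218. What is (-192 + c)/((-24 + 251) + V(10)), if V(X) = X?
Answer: 7/79 ≈ 0.088608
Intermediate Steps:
c = 213 (c = -5 + 218 = 213)
(-192 + c)/((-24 + 251) + V(10)) = (-192 + 213)/((-24 + 251) + 10) = 21/(227 + 10) = 21/237 = 21*(1/237) = 7/79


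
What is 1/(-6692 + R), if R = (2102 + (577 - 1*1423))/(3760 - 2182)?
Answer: -789/5279360 ≈ -0.00014945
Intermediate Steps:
R = 628/789 (R = (2102 + (577 - 1423))/1578 = (2102 - 846)*(1/1578) = 1256*(1/1578) = 628/789 ≈ 0.79594)
1/(-6692 + R) = 1/(-6692 + 628/789) = 1/(-5279360/789) = -789/5279360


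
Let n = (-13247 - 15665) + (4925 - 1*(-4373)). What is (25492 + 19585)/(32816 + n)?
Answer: 45077/13202 ≈ 3.4144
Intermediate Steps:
n = -19614 (n = -28912 + (4925 + 4373) = -28912 + 9298 = -19614)
(25492 + 19585)/(32816 + n) = (25492 + 19585)/(32816 - 19614) = 45077/13202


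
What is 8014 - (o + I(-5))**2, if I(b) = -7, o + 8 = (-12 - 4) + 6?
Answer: 7389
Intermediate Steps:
o = -18 (o = -8 + ((-12 - 4) + 6) = -8 + (-16 + 6) = -8 - 10 = -18)
8014 - (o + I(-5))**2 = 8014 - (-18 - 7)**2 = 8014 - 1*(-25)**2 = 8014 - 1*625 = 8014 - 625 = 7389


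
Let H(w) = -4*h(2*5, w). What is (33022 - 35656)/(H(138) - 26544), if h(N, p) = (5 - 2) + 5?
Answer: 1317/13288 ≈ 0.099112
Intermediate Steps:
h(N, p) = 8 (h(N, p) = 3 + 5 = 8)
H(w) = -32 (H(w) = -4*8 = -32)
(33022 - 35656)/(H(138) - 26544) = (33022 - 35656)/(-32 - 26544) = -2634/(-26576) = -2634*(-1/26576) = 1317/13288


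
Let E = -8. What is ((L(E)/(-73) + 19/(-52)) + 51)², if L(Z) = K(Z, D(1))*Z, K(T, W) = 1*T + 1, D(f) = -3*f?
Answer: 35833354209/14409616 ≈ 2486.8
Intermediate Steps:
K(T, W) = 1 + T (K(T, W) = T + 1 = 1 + T)
L(Z) = Z*(1 + Z) (L(Z) = (1 + Z)*Z = Z*(1 + Z))
((L(E)/(-73) + 19/(-52)) + 51)² = ((-8*(1 - 8)/(-73) + 19/(-52)) + 51)² = ((-8*(-7)*(-1/73) + 19*(-1/52)) + 51)² = ((56*(-1/73) - 19/52) + 51)² = ((-56/73 - 19/52) + 51)² = (-4299/3796 + 51)² = (189297/3796)² = 35833354209/14409616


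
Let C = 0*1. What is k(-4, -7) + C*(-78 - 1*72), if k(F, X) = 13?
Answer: 13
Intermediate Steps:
C = 0
k(-4, -7) + C*(-78 - 1*72) = 13 + 0*(-78 - 1*72) = 13 + 0*(-78 - 72) = 13 + 0*(-150) = 13 + 0 = 13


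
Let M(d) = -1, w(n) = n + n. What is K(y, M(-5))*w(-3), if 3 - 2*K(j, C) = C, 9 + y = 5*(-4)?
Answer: -12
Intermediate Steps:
w(n) = 2*n
y = -29 (y = -9 + 5*(-4) = -9 - 20 = -29)
K(j, C) = 3/2 - C/2
K(y, M(-5))*w(-3) = (3/2 - ½*(-1))*(2*(-3)) = (3/2 + ½)*(-6) = 2*(-6) = -12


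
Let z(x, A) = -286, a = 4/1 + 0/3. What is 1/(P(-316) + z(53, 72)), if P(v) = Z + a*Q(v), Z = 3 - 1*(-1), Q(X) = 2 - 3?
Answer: -1/286 ≈ -0.0034965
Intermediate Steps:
Q(X) = -1
a = 4 (a = 4*1 + 0*(⅓) = 4 + 0 = 4)
Z = 4 (Z = 3 + 1 = 4)
P(v) = 0 (P(v) = 4 + 4*(-1) = 4 - 4 = 0)
1/(P(-316) + z(53, 72)) = 1/(0 - 286) = 1/(-286) = -1/286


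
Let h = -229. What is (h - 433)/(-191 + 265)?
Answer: -331/37 ≈ -8.9460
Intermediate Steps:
(h - 433)/(-191 + 265) = (-229 - 433)/(-191 + 265) = -662/74 = -662*1/74 = -331/37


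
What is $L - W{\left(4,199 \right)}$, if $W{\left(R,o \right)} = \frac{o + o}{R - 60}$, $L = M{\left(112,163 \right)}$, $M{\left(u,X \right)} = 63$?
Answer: $\frac{1963}{28} \approx 70.107$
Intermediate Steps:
$L = 63$
$W{\left(R,o \right)} = \frac{2 o}{-60 + R}$
$L - W{\left(4,199 \right)} = 63 - 2 \cdot 199 \frac{1}{-60 + 4} = 63 - 2 \cdot 199 \frac{1}{-56} = 63 - 2 \cdot 199 \left(- \frac{1}{56}\right) = 63 - - \frac{199}{28} = 63 + \frac{199}{28} = \frac{1963}{28}$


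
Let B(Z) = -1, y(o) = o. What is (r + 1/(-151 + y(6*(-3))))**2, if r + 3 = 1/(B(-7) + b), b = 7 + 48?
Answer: 743271169/83283876 ≈ 8.9245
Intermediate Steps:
b = 55
r = -161/54 (r = -3 + 1/(-1 + 55) = -3 + 1/54 = -161/54 ≈ -2.9815)
(r + 1/(-151 + y(6*(-3))))**2 = (-161/54 + 1/(-151 + 6*(-3)))**2 = (-161/54 + 1/(-151 - 18))**2 = (-161/54 + 1/(-169))**2 = (-161/54 - 1/169)**2 = (-27263/9126)**2 = 743271169/83283876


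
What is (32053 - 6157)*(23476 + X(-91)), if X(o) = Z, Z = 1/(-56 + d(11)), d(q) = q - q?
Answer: 4255538235/7 ≈ 6.0793e+8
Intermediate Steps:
d(q) = 0
Z = -1/56 (Z = 1/(-56 + 0) = 1/(-56) = -1/56 ≈ -0.017857)
X(o) = -1/56
(32053 - 6157)*(23476 + X(-91)) = (32053 - 6157)*(23476 - 1/56) = 25896*(1314655/56) = 4255538235/7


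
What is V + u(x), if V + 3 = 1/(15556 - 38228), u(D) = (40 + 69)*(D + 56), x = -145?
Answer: -220009089/22672 ≈ -9704.0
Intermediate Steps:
u(D) = 6104 + 109*D (u(D) = 109*(56 + D) = 6104 + 109*D)
V = -68017/22672 (V = -3 + 1/(15556 - 38228) = -3 + 1/(-22672) = -3 - 1/22672 = -68017/22672 ≈ -3.0000)
V + u(x) = -68017/22672 + (6104 + 109*(-145)) = -68017/22672 + (6104 - 15805) = -68017/22672 - 9701 = -220009089/22672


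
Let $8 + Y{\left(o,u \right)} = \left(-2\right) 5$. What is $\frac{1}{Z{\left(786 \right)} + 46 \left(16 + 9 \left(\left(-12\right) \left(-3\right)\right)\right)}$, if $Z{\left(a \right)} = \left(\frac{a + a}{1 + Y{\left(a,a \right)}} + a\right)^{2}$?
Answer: $\frac{289}{143524060} \approx 2.0136 \cdot 10^{-6}$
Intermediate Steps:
$Y{\left(o,u \right)} = -18$ ($Y{\left(o,u \right)} = -8 - 10 = -18$)
$Z{\left(a \right)} = \frac{225 a^{2}}{289}$ ($Z{\left(a \right)} = \left(\frac{a + a}{1 - 18} + a\right)^{2} = \left(\frac{2 a}{-17} + a\right)^{2} = \left(2 a \left(- \frac{1}{17}\right) + a\right)^{2} = \left(- \frac{2 a}{17} + a\right)^{2} = \left(\frac{15 a}{17}\right)^{2} = \frac{225 a^{2}}{289}$)
$\frac{1}{Z{\left(786 \right)} + 46 \left(16 + 9 \left(\left(-12\right) \left(-3\right)\right)\right)} = \frac{1}{\frac{225 \cdot 786^{2}}{289} + 46 \left(16 + 9 \left(\left(-12\right) \left(-3\right)\right)\right)} = \frac{1}{\frac{225}{289} \cdot 617796 + 46 \left(16 + 9 \cdot 36\right)} = \frac{1}{\frac{139004100}{289} + 46 \left(16 + 324\right)} = \frac{1}{\frac{139004100}{289} + 46 \cdot 340} = \frac{1}{\frac{139004100}{289} + 15640} = \frac{1}{\frac{143524060}{289}} = \frac{289}{143524060}$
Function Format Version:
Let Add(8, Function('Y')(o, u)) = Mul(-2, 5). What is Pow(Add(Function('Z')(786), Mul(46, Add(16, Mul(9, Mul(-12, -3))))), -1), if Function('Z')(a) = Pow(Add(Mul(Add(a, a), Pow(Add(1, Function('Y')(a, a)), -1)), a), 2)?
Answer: Rational(289, 143524060) ≈ 2.0136e-6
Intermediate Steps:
Function('Y')(o, u) = -18 (Function('Y')(o, u) = Add(-8, Mul(-2, 5)) = Add(-8, -10) = -18)
Function('Z')(a) = Mul(Rational(225, 289), Pow(a, 2)) (Function('Z')(a) = Pow(Add(Mul(Add(a, a), Pow(Add(1, -18), -1)), a), 2) = Pow(Add(Mul(Mul(2, a), Pow(-17, -1)), a), 2) = Pow(Add(Mul(Mul(2, a), Rational(-1, 17)), a), 2) = Pow(Add(Mul(Rational(-2, 17), a), a), 2) = Pow(Mul(Rational(15, 17), a), 2) = Mul(Rational(225, 289), Pow(a, 2)))
Pow(Add(Function('Z')(786), Mul(46, Add(16, Mul(9, Mul(-12, -3))))), -1) = Pow(Add(Mul(Rational(225, 289), Pow(786, 2)), Mul(46, Add(16, Mul(9, Mul(-12, -3))))), -1) = Pow(Add(Mul(Rational(225, 289), 617796), Mul(46, Add(16, Mul(9, 36)))), -1) = Pow(Add(Rational(139004100, 289), Mul(46, Add(16, 324))), -1) = Pow(Add(Rational(139004100, 289), Mul(46, 340)), -1) = Pow(Add(Rational(139004100, 289), 15640), -1) = Pow(Rational(143524060, 289), -1) = Rational(289, 143524060)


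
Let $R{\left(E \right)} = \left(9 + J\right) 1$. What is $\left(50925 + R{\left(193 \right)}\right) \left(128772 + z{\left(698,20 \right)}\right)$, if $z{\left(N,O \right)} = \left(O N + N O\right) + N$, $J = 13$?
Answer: $8018548330$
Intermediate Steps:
$R{\left(E \right)} = 22$ ($R{\left(E \right)} = \left(9 + 13\right) 1 = 22 \cdot 1 = 22$)
$z{\left(N,O \right)} = N + 2 N O$ ($z{\left(N,O \right)} = \left(N O + N O\right) + N = 2 N O + N = N + 2 N O$)
$\left(50925 + R{\left(193 \right)}\right) \left(128772 + z{\left(698,20 \right)}\right) = \left(50925 + 22\right) \left(128772 + 698 \left(1 + 2 \cdot 20\right)\right) = 50947 \left(128772 + 698 \left(1 + 40\right)\right) = 50947 \left(128772 + 698 \cdot 41\right) = 50947 \left(128772 + 28618\right) = 50947 \cdot 157390 = 8018548330$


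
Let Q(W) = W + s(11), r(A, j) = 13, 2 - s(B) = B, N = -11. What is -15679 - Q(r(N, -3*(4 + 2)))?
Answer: -15683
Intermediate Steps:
s(B) = 2 - B
Q(W) = -9 + W (Q(W) = W + (2 - 1*11) = W + (2 - 11) = W - 9 = -9 + W)
-15679 - Q(r(N, -3*(4 + 2))) = -15679 - (-9 + 13) = -15679 - 1*4 = -15679 - 4 = -15683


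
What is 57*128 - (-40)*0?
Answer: 7296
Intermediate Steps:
57*128 - (-40)*0 = 7296 - 40*0 = 7296 + 0 = 7296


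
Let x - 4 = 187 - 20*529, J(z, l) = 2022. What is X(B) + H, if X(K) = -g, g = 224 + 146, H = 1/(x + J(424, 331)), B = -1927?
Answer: -3095791/8367 ≈ -370.00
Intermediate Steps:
x = -10389 (x = 4 + (187 - 20*529) = 4 + (187 - 10580) = 4 - 10393 = -10389)
H = -1/8367 (H = 1/(-10389 + 2022) = 1/(-8367) = -1/8367 ≈ -0.00011952)
g = 370
X(K) = -370 (X(K) = -1*370 = -370)
X(B) + H = -370 - 1/8367 = -3095791/8367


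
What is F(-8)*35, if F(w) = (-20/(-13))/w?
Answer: -175/26 ≈ -6.7308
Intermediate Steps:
F(w) = 20/(13*w) (F(w) = (-20*(-1/13))/w = 20/(13*w))
F(-8)*35 = ((20/13)/(-8))*35 = ((20/13)*(-1/8))*35 = -5/26*35 = -175/26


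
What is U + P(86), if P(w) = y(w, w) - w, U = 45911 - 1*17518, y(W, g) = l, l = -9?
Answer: 28298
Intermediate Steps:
y(W, g) = -9
U = 28393 (U = 45911 - 17518 = 28393)
P(w) = -9 - w
U + P(86) = 28393 + (-9 - 1*86) = 28393 + (-9 - 86) = 28393 - 95 = 28298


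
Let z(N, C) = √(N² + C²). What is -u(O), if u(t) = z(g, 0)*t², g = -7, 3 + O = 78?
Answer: -39375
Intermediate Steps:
O = 75 (O = -3 + 78 = 75)
z(N, C) = √(C² + N²)
u(t) = 7*t² (u(t) = √(0² + (-7)²)*t² = √(0 + 49)*t² = √49*t² = 7*t²)
-u(O) = -7*75² = -7*5625 = -1*39375 = -39375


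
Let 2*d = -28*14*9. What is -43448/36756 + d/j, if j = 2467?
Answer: -43005950/22669263 ≈ -1.8971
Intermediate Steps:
d = -1764 (d = (-28*14*9)/2 = (-392*9)/2 = (1/2)*(-3528) = -1764)
-43448/36756 + d/j = -43448/36756 - 1764/2467 = -43448*1/36756 - 1764*1/2467 = -10862/9189 - 1764/2467 = -43005950/22669263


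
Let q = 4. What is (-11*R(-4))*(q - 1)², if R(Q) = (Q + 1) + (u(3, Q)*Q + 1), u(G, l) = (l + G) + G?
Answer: 990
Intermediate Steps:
u(G, l) = l + 2*G (u(G, l) = (G + l) + G = l + 2*G)
R(Q) = 2 + Q + Q*(6 + Q) (R(Q) = (Q + 1) + ((Q + 2*3)*Q + 1) = (1 + Q) + ((Q + 6)*Q + 1) = (1 + Q) + ((6 + Q)*Q + 1) = (1 + Q) + (Q*(6 + Q) + 1) = (1 + Q) + (1 + Q*(6 + Q)) = 2 + Q + Q*(6 + Q))
(-11*R(-4))*(q - 1)² = (-11*(2 - 4 - 4*(6 - 4)))*(4 - 1)² = -11*(2 - 4 - 4*2)*3² = -11*(2 - 4 - 8)*9 = -11*(-10)*9 = 110*9 = 990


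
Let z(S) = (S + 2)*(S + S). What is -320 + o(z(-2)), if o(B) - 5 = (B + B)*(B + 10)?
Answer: -315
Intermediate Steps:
z(S) = 2*S*(2 + S) (z(S) = (2 + S)*(2*S) = 2*S*(2 + S))
o(B) = 5 + 2*B*(10 + B) (o(B) = 5 + (B + B)*(B + 10) = 5 + (2*B)*(10 + B) = 5 + 2*B*(10 + B))
-320 + o(z(-2)) = -320 + (5 + 2*(2*(-2)*(2 - 2))**2 + 20*(2*(-2)*(2 - 2))) = -320 + (5 + 2*(2*(-2)*0)**2 + 20*(2*(-2)*0)) = -320 + (5 + 2*0**2 + 20*0) = -320 + (5 + 2*0 + 0) = -320 + (5 + 0 + 0) = -320 + 5 = -315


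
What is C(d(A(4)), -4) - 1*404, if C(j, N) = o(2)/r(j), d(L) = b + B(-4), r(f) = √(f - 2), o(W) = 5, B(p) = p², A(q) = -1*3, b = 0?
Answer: -404 + 5*√14/14 ≈ -402.66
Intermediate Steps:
A(q) = -3
r(f) = √(-2 + f)
d(L) = 16 (d(L) = 0 + (-4)² = 0 + 16 = 16)
C(j, N) = 5/√(-2 + j) (C(j, N) = 5/(√(-2 + j)) = 5/√(-2 + j))
C(d(A(4)), -4) - 1*404 = 5/√(-2 + 16) - 1*404 = 5/√14 - 404 = 5*(√14/14) - 404 = 5*√14/14 - 404 = -404 + 5*√14/14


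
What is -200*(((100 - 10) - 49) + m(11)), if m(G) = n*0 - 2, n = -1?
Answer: -7800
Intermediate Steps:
m(G) = -2 (m(G) = -1*0 - 2 = 0 - 2 = -2)
-200*(((100 - 10) - 49) + m(11)) = -200*(((100 - 10) - 49) - 2) = -200*((90 - 49) - 2) = -200*(41 - 2) = -200*39 = -7800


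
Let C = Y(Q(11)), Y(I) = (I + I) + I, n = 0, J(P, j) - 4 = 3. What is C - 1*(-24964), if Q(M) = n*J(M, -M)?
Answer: 24964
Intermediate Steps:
J(P, j) = 7 (J(P, j) = 4 + 3 = 7)
Q(M) = 0 (Q(M) = 0*7 = 0)
Y(I) = 3*I (Y(I) = 2*I + I = 3*I)
C = 0 (C = 3*0 = 0)
C - 1*(-24964) = 0 - 1*(-24964) = 0 + 24964 = 24964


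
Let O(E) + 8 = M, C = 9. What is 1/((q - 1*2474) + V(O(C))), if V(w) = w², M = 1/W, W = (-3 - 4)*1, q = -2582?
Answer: -49/244495 ≈ -0.00020041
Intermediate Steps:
W = -7 (W = -7*1 = -7)
M = -⅐ (M = 1/(-7) = -⅐ ≈ -0.14286)
O(E) = -57/7 (O(E) = -8 - ⅐ = -57/7)
1/((q - 1*2474) + V(O(C))) = 1/((-2582 - 1*2474) + (-57/7)²) = 1/((-2582 - 2474) + 3249/49) = 1/(-5056 + 3249/49) = 1/(-244495/49) = -49/244495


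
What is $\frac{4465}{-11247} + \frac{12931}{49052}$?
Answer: $- \frac{73582223}{551687844} \approx -0.13338$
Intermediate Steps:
$\frac{4465}{-11247} + \frac{12931}{49052} = 4465 \left(- \frac{1}{11247}\right) + 12931 \cdot \frac{1}{49052} = - \frac{4465}{11247} + \frac{12931}{49052} = - \frac{73582223}{551687844}$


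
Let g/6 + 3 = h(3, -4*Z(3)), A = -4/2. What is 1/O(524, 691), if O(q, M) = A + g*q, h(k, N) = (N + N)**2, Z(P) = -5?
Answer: 1/5020966 ≈ 1.9916e-7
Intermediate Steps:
A = -2 (A = -4*1/2 = -2)
h(k, N) = 4*N**2 (h(k, N) = (2*N)**2 = 4*N**2)
g = 9582 (g = -18 + 6*(4*(-4*(-5))**2) = -18 + 6*(4*20**2) = -18 + 6*(4*400) = -18 + 6*1600 = -18 + 9600 = 9582)
O(q, M) = -2 + 9582*q
1/O(524, 691) = 1/(-2 + 9582*524) = 1/(-2 + 5020968) = 1/5020966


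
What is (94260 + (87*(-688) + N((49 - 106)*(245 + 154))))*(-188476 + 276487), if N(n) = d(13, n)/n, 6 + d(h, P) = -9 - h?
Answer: 1093082929400/361 ≈ 3.0279e+9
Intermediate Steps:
d(h, P) = -15 - h (d(h, P) = -6 + (-9 - h) = -15 - h)
N(n) = -28/n (N(n) = (-15 - 1*13)/n = (-15 - 13)/n = -28/n)
(94260 + (87*(-688) + N((49 - 106)*(245 + 154))))*(-188476 + 276487) = (94260 + (87*(-688) - 28*1/((49 - 106)*(245 + 154))))*(-188476 + 276487) = (94260 + (-59856 - 28/((-57*399))))*88011 = (94260 + (-59856 - 28/(-22743)))*88011 = (94260 + (-59856 - 28*(-1/22743)))*88011 = (94260 + (-59856 + 4/3249))*88011 = (94260 - 194472140/3249)*88011 = (111778600/3249)*88011 = 1093082929400/361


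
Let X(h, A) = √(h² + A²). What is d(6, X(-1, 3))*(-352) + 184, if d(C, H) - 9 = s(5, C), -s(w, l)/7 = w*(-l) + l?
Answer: -62120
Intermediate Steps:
X(h, A) = √(A² + h²)
s(w, l) = -7*l + 7*l*w (s(w, l) = -7*(w*(-l) + l) = -7*(-l*w + l) = -7*(l - l*w) = -7*l + 7*l*w)
d(C, H) = 9 + 28*C (d(C, H) = 9 + 7*C*(-1 + 5) = 9 + 7*C*4 = 9 + 28*C)
d(6, X(-1, 3))*(-352) + 184 = (9 + 28*6)*(-352) + 184 = (9 + 168)*(-352) + 184 = 177*(-352) + 184 = -62304 + 184 = -62120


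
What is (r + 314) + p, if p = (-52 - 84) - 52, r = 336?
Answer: 462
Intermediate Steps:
p = -188 (p = -136 - 52 = -188)
(r + 314) + p = (336 + 314) - 188 = 650 - 188 = 462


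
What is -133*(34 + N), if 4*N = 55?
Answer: -25403/4 ≈ -6350.8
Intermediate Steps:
N = 55/4 (N = (¼)*55 = 55/4 ≈ 13.750)
-133*(34 + N) = -133*(34 + 55/4) = -133*191/4 = -25403/4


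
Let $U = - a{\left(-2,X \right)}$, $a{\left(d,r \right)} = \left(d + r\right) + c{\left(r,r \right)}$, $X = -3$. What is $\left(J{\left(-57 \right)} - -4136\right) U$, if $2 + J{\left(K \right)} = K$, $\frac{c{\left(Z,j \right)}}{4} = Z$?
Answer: $69309$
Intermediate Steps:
$c{\left(Z,j \right)} = 4 Z$
$a{\left(d,r \right)} = d + 5 r$ ($a{\left(d,r \right)} = \left(d + r\right) + 4 r = d + 5 r$)
$U = 17$ ($U = - (-2 + 5 \left(-3\right)) = - (-2 - 15) = \left(-1\right) \left(-17\right) = 17$)
$J{\left(K \right)} = -2 + K$
$\left(J{\left(-57 \right)} - -4136\right) U = \left(\left(-2 - 57\right) - -4136\right) 17 = \left(-59 + 4136\right) 17 = 4077 \cdot 17 = 69309$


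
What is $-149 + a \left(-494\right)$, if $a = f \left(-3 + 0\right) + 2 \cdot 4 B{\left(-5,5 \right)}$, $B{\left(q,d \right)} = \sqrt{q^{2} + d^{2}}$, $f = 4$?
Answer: $5779 - 19760 \sqrt{2} \approx -22166.0$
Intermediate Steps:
$B{\left(q,d \right)} = \sqrt{d^{2} + q^{2}}$
$a = -12 + 40 \sqrt{2}$ ($a = 4 \left(-3 + 0\right) + 2 \cdot 4 \sqrt{5^{2} + \left(-5\right)^{2}} = 4 \left(-3\right) + 8 \sqrt{25 + 25} = -12 + 8 \sqrt{50} = -12 + 8 \cdot 5 \sqrt{2} = -12 + 40 \sqrt{2} \approx 44.569$)
$-149 + a \left(-494\right) = -149 + \left(-12 + 40 \sqrt{2}\right) \left(-494\right) = -149 + \left(5928 - 19760 \sqrt{2}\right) = 5779 - 19760 \sqrt{2}$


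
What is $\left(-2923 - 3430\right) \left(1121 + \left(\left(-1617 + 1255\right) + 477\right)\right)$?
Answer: $-7852308$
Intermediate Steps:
$\left(-2923 - 3430\right) \left(1121 + \left(\left(-1617 + 1255\right) + 477\right)\right) = - 6353 \left(1121 + \left(-362 + 477\right)\right) = - 6353 \left(1121 + 115\right) = \left(-6353\right) 1236 = -7852308$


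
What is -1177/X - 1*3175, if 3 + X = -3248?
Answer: -10320748/3251 ≈ -3174.6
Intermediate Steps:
X = -3251 (X = -3 - 3248 = -3251)
-1177/X - 1*3175 = -1177/(-3251) - 1*3175 = -1177*(-1/3251) - 3175 = 1177/3251 - 3175 = -10320748/3251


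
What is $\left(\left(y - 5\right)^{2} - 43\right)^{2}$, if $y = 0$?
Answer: $324$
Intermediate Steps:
$\left(\left(y - 5\right)^{2} - 43\right)^{2} = \left(\left(0 - 5\right)^{2} - 43\right)^{2} = \left(\left(-5\right)^{2} - 43\right)^{2} = \left(25 - 43\right)^{2} = \left(-18\right)^{2} = 324$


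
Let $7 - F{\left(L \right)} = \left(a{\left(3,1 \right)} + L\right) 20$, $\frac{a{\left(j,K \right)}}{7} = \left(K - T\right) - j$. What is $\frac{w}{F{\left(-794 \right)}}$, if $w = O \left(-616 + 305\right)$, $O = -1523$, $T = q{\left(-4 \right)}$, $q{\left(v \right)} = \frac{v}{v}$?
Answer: $\frac{473653}{16307} \approx 29.046$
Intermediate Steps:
$q{\left(v \right)} = 1$
$T = 1$
$a{\left(j,K \right)} = -7 - 7 j + 7 K$ ($a{\left(j,K \right)} = 7 \left(\left(K - 1\right) - j\right) = 7 \left(\left(-1 + K\right) - j\right) = 7 \left(-1 + K - j\right) = -7 - 7 j + 7 K$)
$w = 473653$ ($w = - 1523 \left(-616 + 305\right) = \left(-1523\right) \left(-311\right) = 473653$)
$F{\left(L \right)} = 427 - 20 L$ ($F{\left(L \right)} = 7 - \left(\left(-7 - 21 + 7 \cdot 1\right) + L\right) 20 = 7 - \left(\left(-7 - 21 + 7\right) + L\right) 20 = 7 - \left(-21 + L\right) 20 = 7 - \left(-420 + 20 L\right) = 427 - 20 L$)
$\frac{w}{F{\left(-794 \right)}} = \frac{473653}{427 - -15880} = \frac{473653}{427 + 15880} = \frac{473653}{16307}$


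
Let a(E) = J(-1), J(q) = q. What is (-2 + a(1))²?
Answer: 9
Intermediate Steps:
a(E) = -1
(-2 + a(1))² = (-2 - 1)² = (-3)² = 9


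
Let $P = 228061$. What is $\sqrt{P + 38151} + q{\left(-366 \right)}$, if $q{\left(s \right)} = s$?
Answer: $-366 + 2 \sqrt{66553} \approx 149.96$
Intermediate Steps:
$\sqrt{P + 38151} + q{\left(-366 \right)} = \sqrt{228061 + 38151} - 366 = \sqrt{266212} - 366 = 2 \sqrt{66553} - 366 = -366 + 2 \sqrt{66553}$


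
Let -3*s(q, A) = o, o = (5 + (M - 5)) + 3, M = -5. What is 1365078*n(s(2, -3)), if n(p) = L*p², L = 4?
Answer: 7280416/3 ≈ 2.4268e+6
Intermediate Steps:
o = -2 (o = (5 + (-5 - 5)) + 3 = (5 - 10) + 3 = -5 + 3 = -2)
s(q, A) = ⅔ (s(q, A) = -⅓*(-2) = ⅔)
n(p) = 4*p²
1365078*n(s(2, -3)) = 1365078*(4*(⅔)²) = 1365078*(4*(4/9)) = 1365078*(16/9) = 7280416/3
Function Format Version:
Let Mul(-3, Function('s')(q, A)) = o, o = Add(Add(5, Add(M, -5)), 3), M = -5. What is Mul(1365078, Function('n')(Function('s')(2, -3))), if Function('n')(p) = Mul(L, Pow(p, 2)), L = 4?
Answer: Rational(7280416, 3) ≈ 2.4268e+6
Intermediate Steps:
o = -2 (o = Add(Add(5, Add(-5, -5)), 3) = Add(Add(5, -10), 3) = Add(-5, 3) = -2)
Function('s')(q, A) = Rational(2, 3) (Function('s')(q, A) = Mul(Rational(-1, 3), -2) = Rational(2, 3))
Function('n')(p) = Mul(4, Pow(p, 2))
Mul(1365078, Function('n')(Function('s')(2, -3))) = Mul(1365078, Mul(4, Pow(Rational(2, 3), 2))) = Mul(1365078, Mul(4, Rational(4, 9))) = Mul(1365078, Rational(16, 9)) = Rational(7280416, 3)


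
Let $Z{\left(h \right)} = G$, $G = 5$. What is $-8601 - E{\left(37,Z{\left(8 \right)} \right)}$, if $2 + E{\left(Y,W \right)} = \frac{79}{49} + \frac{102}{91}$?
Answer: $- \frac{5479304}{637} \approx -8601.7$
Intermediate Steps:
$Z{\left(h \right)} = 5$
$E{\left(Y,W \right)} = \frac{467}{637}$ ($E{\left(Y,W \right)} = -2 + \left(\frac{79}{49} + \frac{102}{91}\right) = -2 + \frac{1741}{637} = \frac{467}{637}$)
$-8601 - E{\left(37,Z{\left(8 \right)} \right)} = -8601 - \frac{467}{637} = - \frac{5479304}{637}$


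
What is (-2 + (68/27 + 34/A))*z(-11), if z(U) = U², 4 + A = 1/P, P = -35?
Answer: -1216292/1269 ≈ -958.46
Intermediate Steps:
A = -141/35 (A = -4 + 1/(-35) = -4 - 1/35 = -141/35 ≈ -4.0286)
(-2 + (68/27 + 34/A))*z(-11) = (-2 + (68/27 + 34/(-141/35)))*(-11)² = (-2 + (68*(1/27) + 34*(-35/141)))*121 = (-2 + (68/27 - 1190/141))*121 = (-2 - 7514/1269)*121 = -10052/1269*121 = -1216292/1269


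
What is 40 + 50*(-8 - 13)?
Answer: -1010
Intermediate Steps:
40 + 50*(-8 - 13) = 40 + 50*(-21) = 40 - 1050 = -1010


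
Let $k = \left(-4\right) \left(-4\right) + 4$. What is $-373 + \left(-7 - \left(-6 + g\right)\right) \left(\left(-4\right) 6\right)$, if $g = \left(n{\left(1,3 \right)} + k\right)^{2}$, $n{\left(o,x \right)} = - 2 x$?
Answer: $4355$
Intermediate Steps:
$k = 20$ ($k = 16 + 4 = 20$)
$g = 196$ ($g = \left(\left(-2\right) 3 + 20\right)^{2} = \left(-6 + 20\right)^{2} = 14^{2} = 196$)
$-373 + \left(-7 - \left(-6 + g\right)\right) \left(\left(-4\right) 6\right) = -373 + \left(-7 + \left(6 - 196\right)\right) \left(\left(-4\right) 6\right) = -373 + \left(-7 + \left(6 - 196\right)\right) \left(-24\right) = -373 + \left(-7 - 190\right) \left(-24\right) = -373 - -4728 = -373 + 4728 = 4355$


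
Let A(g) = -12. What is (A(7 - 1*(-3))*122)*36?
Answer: -52704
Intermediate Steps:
(A(7 - 1*(-3))*122)*36 = -12*122*36 = -1464*36 = -52704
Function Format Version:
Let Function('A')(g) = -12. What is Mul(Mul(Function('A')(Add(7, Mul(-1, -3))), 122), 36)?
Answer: -52704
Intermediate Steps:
Mul(Mul(Function('A')(Add(7, Mul(-1, -3))), 122), 36) = Mul(Mul(-12, 122), 36) = Mul(-1464, 36) = -52704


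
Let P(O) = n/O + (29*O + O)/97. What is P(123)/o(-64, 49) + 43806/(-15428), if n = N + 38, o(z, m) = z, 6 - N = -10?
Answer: -120632973/35061232 ≈ -3.4406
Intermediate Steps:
N = 16 (N = 6 - 1*(-10) = 6 + 10 = 16)
n = 54 (n = 16 + 38 = 54)
P(O) = 54/O + 30*O/97 (P(O) = 54/O + (29*O + O)/97 = 54/O + (30*O)*(1/97) = 54/O + 30*O/97)
P(123)/o(-64, 49) + 43806/(-15428) = (54/123 + (30/97)*123)/(-64) + 43806/(-15428) = (54*(1/123) + 3690/97)*(-1/64) + 43806*(-1/15428) = (18/41 + 3690/97)*(-1/64) - 3129/1102 = (153036/3977)*(-1/64) - 3129/1102 = -38259/63632 - 3129/1102 = -120632973/35061232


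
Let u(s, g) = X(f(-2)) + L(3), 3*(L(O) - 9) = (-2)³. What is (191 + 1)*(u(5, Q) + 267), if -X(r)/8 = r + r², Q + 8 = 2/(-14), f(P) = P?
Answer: 49408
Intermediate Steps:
L(O) = 19/3 (L(O) = 9 + (⅓)*(-2)³ = 9 + (⅓)*(-8) = 9 - 8/3 = 19/3)
Q = -57/7 (Q = -8 + 2/(-14) = -8 + 2*(-1/14) = -8 - ⅐ = -57/7 ≈ -8.1429)
X(r) = -8*r - 8*r² (X(r) = -8*(r + r²) = -8*r - 8*r²)
u(s, g) = -29/3 (u(s, g) = -8*(-2)*(1 - 2) + 19/3 = -8*(-2)*(-1) + 19/3 = -16 + 19/3 = -29/3)
(191 + 1)*(u(5, Q) + 267) = (191 + 1)*(-29/3 + 267) = 192*(772/3) = 49408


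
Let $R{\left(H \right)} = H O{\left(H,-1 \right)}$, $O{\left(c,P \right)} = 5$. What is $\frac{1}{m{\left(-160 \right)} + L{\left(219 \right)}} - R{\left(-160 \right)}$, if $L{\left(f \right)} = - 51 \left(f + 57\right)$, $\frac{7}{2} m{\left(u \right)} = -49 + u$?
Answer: $\frac{79159993}{98950} \approx 800.0$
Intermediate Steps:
$m{\left(u \right)} = -14 + \frac{2 u}{7}$ ($m{\left(u \right)} = \frac{2 \left(-49 + u\right)}{7} = -14 + \frac{2 u}{7}$)
$L{\left(f \right)} = -2907 - 51 f$ ($L{\left(f \right)} = - 51 \left(57 + f\right) = -2907 - 51 f$)
$R{\left(H \right)} = 5 H$ ($R{\left(H \right)} = H 5 = 5 H$)
$\frac{1}{m{\left(-160 \right)} + L{\left(219 \right)}} - R{\left(-160 \right)} = \frac{1}{\left(-14 + \frac{2}{7} \left(-160\right)\right) - 14076} - 5 \left(-160\right) = \frac{1}{\left(-14 - \frac{320}{7}\right) - 14076} - -800 = \frac{1}{- \frac{418}{7} - 14076} + 800 = \frac{1}{- \frac{98950}{7}} + 800 = - \frac{7}{98950} + 800 = \frac{79159993}{98950}$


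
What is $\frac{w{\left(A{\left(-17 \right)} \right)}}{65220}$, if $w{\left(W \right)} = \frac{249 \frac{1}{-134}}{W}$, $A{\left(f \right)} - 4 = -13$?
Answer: $\frac{83}{26218440} \approx 3.1657 \cdot 10^{-6}$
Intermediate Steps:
$A{\left(f \right)} = -9$ ($A{\left(f \right)} = 4 - 13 = -9$)
$w{\left(W \right)} = - \frac{249}{134 W}$ ($w{\left(W \right)} = \frac{249 \left(- \frac{1}{134}\right)}{W} = - \frac{249}{134 W}$)
$\frac{w{\left(A{\left(-17 \right)} \right)}}{65220} = \frac{\left(- \frac{249}{134}\right) \frac{1}{-9}}{65220} = \left(- \frac{249}{134}\right) \left(- \frac{1}{9}\right) \frac{1}{65220} = \frac{83}{402} \cdot \frac{1}{65220} = \frac{83}{26218440}$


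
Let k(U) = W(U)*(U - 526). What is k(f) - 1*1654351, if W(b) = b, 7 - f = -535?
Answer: -1645679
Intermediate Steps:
f = 542 (f = 7 - 1*(-535) = 7 + 535 = 542)
k(U) = U*(-526 + U) (k(U) = U*(U - 526) = U*(-526 + U))
k(f) - 1*1654351 = 542*(-526 + 542) - 1*1654351 = 542*16 - 1654351 = 8672 - 1654351 = -1645679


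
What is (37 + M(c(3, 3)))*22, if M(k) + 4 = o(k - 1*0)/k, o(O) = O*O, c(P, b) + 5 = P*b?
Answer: 814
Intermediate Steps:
c(P, b) = -5 + P*b
o(O) = O²
M(k) = -4 + k (M(k) = -4 + (k - 1*0)²/k = -4 + (k + 0)²/k = -4 + k²/k = -4 + k)
(37 + M(c(3, 3)))*22 = (37 + (-4 + (-5 + 3*3)))*22 = (37 + (-4 + (-5 + 9)))*22 = (37 + (-4 + 4))*22 = (37 + 0)*22 = 37*22 = 814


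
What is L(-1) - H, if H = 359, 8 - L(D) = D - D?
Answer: -351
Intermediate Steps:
L(D) = 8 (L(D) = 8 - (D - D) = 8 - 1*0 = 8 + 0 = 8)
L(-1) - H = 8 - 1*359 = 8 - 359 = -351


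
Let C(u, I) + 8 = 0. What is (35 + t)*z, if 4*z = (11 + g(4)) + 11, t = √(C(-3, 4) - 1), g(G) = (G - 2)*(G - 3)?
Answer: 210 + 18*I ≈ 210.0 + 18.0*I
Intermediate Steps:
g(G) = (-3 + G)*(-2 + G) (g(G) = (-2 + G)*(-3 + G) = (-3 + G)*(-2 + G))
C(u, I) = -8 (C(u, I) = -8 + 0 = -8)
t = 3*I (t = √(-8 - 1) = √(-9) = 3*I ≈ 3.0*I)
z = 6 (z = ((11 + (6 + 4² - 5*4)) + 11)/4 = ((11 + (6 + 16 - 20)) + 11)/4 = ((11 + 2) + 11)/4 = (13 + 11)/4 = (¼)*24 = 6)
(35 + t)*z = (35 + 3*I)*6 = 210 + 18*I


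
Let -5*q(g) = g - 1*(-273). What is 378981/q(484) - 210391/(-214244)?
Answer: -405812760833/162182708 ≈ -2502.2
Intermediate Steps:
q(g) = -273/5 - g/5 (q(g) = -(g - 1*(-273))/5 = -(g + 273)/5 = -(273 + g)/5 = -273/5 - g/5)
378981/q(484) - 210391/(-214244) = 378981/(-273/5 - ⅕*484) - 210391/(-214244) = 378981/(-273/5 - 484/5) - 210391*(-1/214244) = 378981/(-757/5) + 210391/214244 = 378981*(-5/757) + 210391/214244 = -1894905/757 + 210391/214244 = -405812760833/162182708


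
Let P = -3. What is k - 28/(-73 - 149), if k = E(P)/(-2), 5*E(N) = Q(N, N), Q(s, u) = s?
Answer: 473/1110 ≈ 0.42613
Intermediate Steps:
E(N) = N/5
k = 3/10 (k = ((⅕)*(-3))/(-2) = -⅗*(-½) = 3/10 ≈ 0.30000)
k - 28/(-73 - 149) = 3/10 - 28/(-73 - 149) = 3/10 - 28/(-222) = 3/10 - 1/222*(-28) = 3/10 + 14/111 = 473/1110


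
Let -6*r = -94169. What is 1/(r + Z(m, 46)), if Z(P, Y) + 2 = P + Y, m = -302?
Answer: 6/92621 ≈ 6.4780e-5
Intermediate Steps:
r = 94169/6 (r = -⅙*(-94169) = 94169/6 ≈ 15695.)
Z(P, Y) = -2 + P + Y (Z(P, Y) = -2 + (P + Y) = -2 + P + Y)
1/(r + Z(m, 46)) = 1/(94169/6 + (-2 - 302 + 46)) = 1/(94169/6 - 258) = 1/(92621/6) = 6/92621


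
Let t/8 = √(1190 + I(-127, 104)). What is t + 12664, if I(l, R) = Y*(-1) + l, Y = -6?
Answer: 12664 + 8*√1069 ≈ 12926.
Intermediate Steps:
I(l, R) = 6 + l (I(l, R) = -6*(-1) + l = 6 + l)
t = 8*√1069 (t = 8*√(1190 + (6 - 127)) = 8*√(1190 - 121) = 8*√1069 ≈ 261.56)
t + 12664 = 8*√1069 + 12664 = 12664 + 8*√1069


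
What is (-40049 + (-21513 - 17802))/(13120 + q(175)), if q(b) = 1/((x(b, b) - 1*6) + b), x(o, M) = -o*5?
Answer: -56030984/9262719 ≈ -6.0491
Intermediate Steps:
x(o, M) = -5*o
q(b) = 1/(-6 - 4*b) (q(b) = 1/((-5*b - 1*6) + b) = 1/((-5*b - 6) + b) = 1/((-6 - 5*b) + b) = 1/(-6 - 4*b))
(-40049 + (-21513 - 17802))/(13120 + q(175)) = (-40049 + (-21513 - 17802))/(13120 - 1/(6 + 4*175)) = (-40049 - 39315)/(13120 - 1/(6 + 700)) = -79364/(13120 - 1/706) = -79364/9262719/706 = -79364*706/9262719 = -56030984/9262719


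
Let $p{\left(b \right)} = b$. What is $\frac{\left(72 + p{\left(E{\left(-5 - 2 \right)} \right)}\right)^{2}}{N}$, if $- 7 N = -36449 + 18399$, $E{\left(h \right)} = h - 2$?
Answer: $\frac{27783}{18050} \approx 1.5392$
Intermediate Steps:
$E{\left(h \right)} = -2 + h$
$N = \frac{18050}{7}$ ($N = - \frac{-36449 + 18399}{7} = \left(- \frac{1}{7}\right) \left(-18050\right) = \frac{18050}{7} \approx 2578.6$)
$\frac{\left(72 + p{\left(E{\left(-5 - 2 \right)} \right)}\right)^{2}}{N} = \frac{\left(72 - 9\right)^{2}}{\frac{18050}{7}} = \left(72 - 9\right)^{2} \cdot \frac{7}{18050} = 63^{2} \cdot \frac{7}{18050} = 3969 \cdot \frac{7}{18050} = \frac{27783}{18050}$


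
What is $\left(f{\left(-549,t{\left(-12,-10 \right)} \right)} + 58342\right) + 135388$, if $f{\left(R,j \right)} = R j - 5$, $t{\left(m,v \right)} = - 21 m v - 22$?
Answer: $1589283$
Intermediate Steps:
$t{\left(m,v \right)} = -22 - 21 m v$ ($t{\left(m,v \right)} = - 21 m v - 22 = -22 - 21 m v$)
$f{\left(R,j \right)} = -5 + R j$
$\left(f{\left(-549,t{\left(-12,-10 \right)} \right)} + 58342\right) + 135388 = \left(\left(-5 - 549 \left(-22 - \left(-252\right) \left(-10\right)\right)\right) + 58342\right) + 135388 = \left(\left(-5 - 549 \left(-22 - 2520\right)\right) + 58342\right) + 135388 = \left(\left(-5 - -1395558\right) + 58342\right) + 135388 = \left(\left(-5 + 1395558\right) + 58342\right) + 135388 = \left(1395553 + 58342\right) + 135388 = 1453895 + 135388 = 1589283$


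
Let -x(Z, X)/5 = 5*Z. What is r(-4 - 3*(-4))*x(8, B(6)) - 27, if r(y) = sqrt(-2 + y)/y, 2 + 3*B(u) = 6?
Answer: -27 - 25*sqrt(6) ≈ -88.237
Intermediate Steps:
B(u) = 4/3 (B(u) = -2/3 + (1/3)*6 = -2/3 + 2 = 4/3)
r(y) = sqrt(-2 + y)/y
x(Z, X) = -25*Z
r(-4 - 3*(-4))*x(8, B(6)) - 27 = (sqrt(-2 + (-4 - 3*(-4)))/(-4 - 3*(-4)))*(-25*8) - 27 = (sqrt(-2 + (-4 + 12))/(-4 + 12))*(-200) - 27 = (sqrt(-2 + 8)/8)*(-200) - 27 = (sqrt(6)/8)*(-200) - 27 = -25*sqrt(6) - 27 = -27 - 25*sqrt(6)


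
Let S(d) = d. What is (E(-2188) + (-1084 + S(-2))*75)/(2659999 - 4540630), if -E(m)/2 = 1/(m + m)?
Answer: 178212599/4114820628 ≈ 0.043310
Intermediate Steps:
E(m) = -1/m (E(m) = -2/(m + m) = -2*1/(2*m) = -1/m)
(E(-2188) + (-1084 + S(-2))*75)/(2659999 - 4540630) = (-1/(-2188) + (-1084 - 2)*75)/(2659999 - 4540630) = (-1*(-1/2188) - 1086*75)/(-1880631) = (1/2188 - 81450)*(-1/1880631) = -178212599/2188*(-1/1880631) = 178212599/4114820628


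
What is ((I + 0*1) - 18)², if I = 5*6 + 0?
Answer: 144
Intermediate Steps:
I = 30 (I = 30 + 0 = 30)
((I + 0*1) - 18)² = ((30 + 0*1) - 18)² = ((30 + 0) - 18)² = (30 - 18)² = 12² = 144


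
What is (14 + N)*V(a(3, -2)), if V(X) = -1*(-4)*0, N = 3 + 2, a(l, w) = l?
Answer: 0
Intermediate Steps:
N = 5
V(X) = 0 (V(X) = 4*0 = 0)
(14 + N)*V(a(3, -2)) = (14 + 5)*0 = 19*0 = 0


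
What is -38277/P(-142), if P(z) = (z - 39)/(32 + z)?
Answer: -4210470/181 ≈ -23262.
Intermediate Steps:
P(z) = (-39 + z)/(32 + z)
-38277/P(-142) = -38277*(32 - 142)/(-39 - 142) = -38277/(-181/(-110)) = -38277/((-1/110*(-181))) = -38277/181/110 = -38277*110/181 = -4210470/181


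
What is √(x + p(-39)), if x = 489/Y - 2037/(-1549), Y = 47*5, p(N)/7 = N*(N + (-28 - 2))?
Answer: √2496482835604665/364015 ≈ 137.26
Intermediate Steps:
p(N) = 7*N*(-30 + N) (p(N) = 7*(N*(N + (-28 - 2))) = 7*(N*(N - 30)) = 7*(N*(-30 + N)) = 7*N*(-30 + N))
Y = 235
x = 1236156/364015 (x = 489/235 - 2037/(-1549) = 489*(1/235) - 2037*(-1/1549) = 489/235 + 2037/1549 = 1236156/364015 ≈ 3.3959)
√(x + p(-39)) = √(1236156/364015 + 7*(-39)*(-30 - 39)) = √(1236156/364015 + 7*(-39)*(-69)) = √(1236156/364015 + 18837) = √(6858186711/364015) = √2496482835604665/364015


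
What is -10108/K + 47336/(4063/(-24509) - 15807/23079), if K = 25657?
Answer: -57248200273768966/1028810934765 ≈ -55645.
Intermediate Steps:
-10108/K + 47336/(4063/(-24509) - 15807/23079) = -10108/25657 + 47336/(4063/(-24509) - 15807/23079) = -10108*1/25657 + 47336/(4063*(-1/24509) - 15807*1/23079) = -10108/25657 + 47336/(-4063/24509 - 5269/7693) = -10108/25657 + 47336/(-160394580/188547737) = -10108/25657 + 47336*(-188547737/160394580) = -10108/25657 - 2231273919658/40098645 = -57248200273768966/1028810934765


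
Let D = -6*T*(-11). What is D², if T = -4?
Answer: 69696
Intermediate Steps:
D = -264 (D = -6*(-4)*(-11) = 24*(-11) = -264)
D² = (-264)² = 69696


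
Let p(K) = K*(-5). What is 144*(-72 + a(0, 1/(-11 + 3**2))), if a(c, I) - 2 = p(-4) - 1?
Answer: -7344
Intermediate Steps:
p(K) = -5*K
a(c, I) = 21 (a(c, I) = 2 + (-5*(-4) - 1) = 2 + (20 - 1) = 2 + 19 = 21)
144*(-72 + a(0, 1/(-11 + 3**2))) = 144*(-72 + 21) = 144*(-51) = -7344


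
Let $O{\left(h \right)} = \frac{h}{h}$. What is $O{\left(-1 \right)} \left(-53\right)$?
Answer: $-53$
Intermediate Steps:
$O{\left(h \right)} = 1$
$O{\left(-1 \right)} \left(-53\right) = 1 \left(-53\right) = -53$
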